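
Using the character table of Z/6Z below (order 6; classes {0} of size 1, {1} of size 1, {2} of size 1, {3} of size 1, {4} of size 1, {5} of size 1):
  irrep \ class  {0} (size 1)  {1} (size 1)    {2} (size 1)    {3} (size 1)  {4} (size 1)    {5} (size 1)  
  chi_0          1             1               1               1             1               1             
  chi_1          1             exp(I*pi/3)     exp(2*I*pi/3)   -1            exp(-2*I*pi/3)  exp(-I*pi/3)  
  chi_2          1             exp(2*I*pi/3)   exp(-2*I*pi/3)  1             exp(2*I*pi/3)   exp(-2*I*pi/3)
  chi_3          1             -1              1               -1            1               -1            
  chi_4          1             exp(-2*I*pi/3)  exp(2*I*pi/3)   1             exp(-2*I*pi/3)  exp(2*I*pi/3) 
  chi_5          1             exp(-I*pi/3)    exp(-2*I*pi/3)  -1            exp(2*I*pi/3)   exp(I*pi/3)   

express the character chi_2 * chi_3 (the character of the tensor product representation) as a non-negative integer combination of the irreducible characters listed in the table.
chi_2 tensor chi_3 = chi_5 (all other irreducibles have multiplicity 0).

Argument: The character of a tensor product is the pointwise product (chi_2 * chi_3)(C) = chi_2(C) * chi_3(C):
  {0}: (1)*(1), {1}: (exp(2*I*pi/3))*(-1), {2}: (exp(-2*I*pi/3))*(1), {3}: (1)*(-1), {4}: (exp(2*I*pi/3))*(1), {5}: (exp(-2*I*pi/3))*(-1)
so (chi_2 * chi_3) takes values
  {0} -> 1, {1} -> -exp(2*I*pi/3), {2} -> exp(-2*I*pi/3), {3} -> -1, {4} -> exp(2*I*pi/3), {5} -> -exp(-2*I*pi/3).
Now take the inner product of this character with each irreducible chi from the table, <chi_2*chi_3, chi> = (1/6) sum_C |C| (chi_2*chi_3)(C) conj(chi(C)):
  <chi_2*chi_3, chi_0> = (1/6)[1*(1)*conj(1) + 1*(-exp(2*I*pi/3))*conj(1) + 1*(exp(-2*I*pi/3))*conj(1) + 1*(-1)*conj(1) + 1*(exp(2*I*pi/3))*conj(1) + 1*(-exp(-2*I*pi/3))*conj(1)]
      = (1/6)[(1) + (-exp(2*I*pi/3)) + (exp(-2*I*pi/3)) + (-1) + (exp(2*I*pi/3)) + (-exp(-2*I*pi/3))] = 0/6 = 0
  <chi_2*chi_3, chi_1> = (1/6)[1*(1)*conj(1) + 1*(-exp(2*I*pi/3))*conj(exp(I*pi/3)) + 1*(exp(-2*I*pi/3))*conj(exp(2*I*pi/3)) + 1*(-1)*conj(-1) + 1*(exp(2*I*pi/3))*conj(exp(-2*I*pi/3)) + 1*(-exp(-2*I*pi/3))*conj(exp(-I*pi/3))]
      = (1/6)[(1) + (-exp(I*pi/3)) + (exp(2*I*pi/3)) + (1) + (exp(-2*I*pi/3)) + (-exp(-I*pi/3))] = 0/6 = 0
  <chi_2*chi_3, chi_2> = (1/6)[1*(1)*conj(1) + 1*(-exp(2*I*pi/3))*conj(exp(2*I*pi/3)) + 1*(exp(-2*I*pi/3))*conj(exp(-2*I*pi/3)) + 1*(-1)*conj(1) + 1*(exp(2*I*pi/3))*conj(exp(2*I*pi/3)) + 1*(-exp(-2*I*pi/3))*conj(exp(-2*I*pi/3))]
      = (1/6)[(1) + (-1) + (1) + (-1) + (1) + (-1)] = 0/6 = 0
  <chi_2*chi_3, chi_3> = (1/6)[1*(1)*conj(1) + 1*(-exp(2*I*pi/3))*conj(-1) + 1*(exp(-2*I*pi/3))*conj(1) + 1*(-1)*conj(-1) + 1*(exp(2*I*pi/3))*conj(1) + 1*(-exp(-2*I*pi/3))*conj(-1)]
      = (1/6)[(1) + (exp(2*I*pi/3)) + (exp(-2*I*pi/3)) + (1) + (exp(2*I*pi/3)) + (exp(-2*I*pi/3))] = 0/6 = 0
  <chi_2*chi_3, chi_4> = (1/6)[1*(1)*conj(1) + 1*(-exp(2*I*pi/3))*conj(exp(-2*I*pi/3)) + 1*(exp(-2*I*pi/3))*conj(exp(2*I*pi/3)) + 1*(-1)*conj(1) + 1*(exp(2*I*pi/3))*conj(exp(-2*I*pi/3)) + 1*(-exp(-2*I*pi/3))*conj(exp(2*I*pi/3))]
      = (1/6)[(1) + (-exp(-2*I*pi/3)) + (exp(2*I*pi/3)) + (-1) + (exp(-2*I*pi/3)) + (-exp(2*I*pi/3))] = 0/6 = 0
  <chi_2*chi_3, chi_5> = (1/6)[1*(1)*conj(1) + 1*(-exp(2*I*pi/3))*conj(exp(-I*pi/3)) + 1*(exp(-2*I*pi/3))*conj(exp(-2*I*pi/3)) + 1*(-1)*conj(-1) + 1*(exp(2*I*pi/3))*conj(exp(2*I*pi/3)) + 1*(-exp(-2*I*pi/3))*conj(exp(I*pi/3))]
      = (1/6)[(1) + (1) + (1) + (1) + (1) + (1)] = 6/6 = 1
(Exp terms are combined using exp(i*s)*conj(exp(i*t)) = exp(i*(s-t)), and sums of them are collapsed using the identity that for every m > 1 the m distinct m-th roots of unity sum to 0, e.g. 1 + exp(2*I*pi/3) + exp(-2*I*pi/3) = 0.)
Hence the multiplicities are chi_5: 1. Dimension check: dim(chi_2)*dim(chi_3) = 1*1 = 1 and sum (mult * dim) = 1*1 = 1.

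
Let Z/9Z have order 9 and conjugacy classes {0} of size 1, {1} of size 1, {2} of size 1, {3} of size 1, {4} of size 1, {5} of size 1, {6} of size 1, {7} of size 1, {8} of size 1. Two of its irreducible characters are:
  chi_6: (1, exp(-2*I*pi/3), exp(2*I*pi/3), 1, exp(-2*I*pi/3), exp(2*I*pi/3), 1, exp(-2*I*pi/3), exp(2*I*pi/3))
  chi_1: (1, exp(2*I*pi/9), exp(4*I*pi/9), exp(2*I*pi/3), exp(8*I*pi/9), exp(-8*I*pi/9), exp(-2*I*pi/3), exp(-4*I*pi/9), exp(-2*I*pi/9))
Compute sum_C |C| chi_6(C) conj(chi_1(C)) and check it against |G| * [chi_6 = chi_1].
Sum = 0; so <chi_6, chi_1> = 0 (distinct irreducibles are orthogonal).

Proof sketch: Compute term by term over conjugacy classes (|C| * chi_6(C) * conj(chi_1(C))):
  1*(1)*conj(1) + 1*(exp(-2*I*pi/3))*conj(exp(2*I*pi/9)) + 1*(exp(2*I*pi/3))*conj(exp(4*I*pi/9)) + 1*(1)*conj(exp(2*I*pi/3)) + 1*(exp(-2*I*pi/3))*conj(exp(8*I*pi/9)) + 1*(exp(2*I*pi/3))*conj(exp(-8*I*pi/9)) + 1*(1)*conj(exp(-2*I*pi/3)) + 1*(exp(-2*I*pi/3))*conj(exp(-4*I*pi/9)) + 1*(exp(2*I*pi/3))*conj(exp(-2*I*pi/9))
  = (1) + (exp(-8*I*pi/9)) + (exp(2*I*pi/9)) + (exp(-2*I*pi/3)) + (exp(4*I*pi/9)) + (exp(-4*I*pi/9)) + (exp(2*I*pi/3)) + (exp(-2*I*pi/9)) + (exp(8*I*pi/9))
  = 0.
(Exp terms are combined using exp(i*s)*conj(exp(i*t)) = exp(i*(s-t)), and sums of them are collapsed using the identity that for every m > 1 the m distinct m-th roots of unity sum to 0, e.g. 1 + exp(2*I*pi/3) + exp(-2*I*pi/3) = 0.)
Dividing by |G| = 9 gives 0/9 = 0, matching the row-orthogonality relation <chi_6, chi_1> = [chi_6 = chi_1].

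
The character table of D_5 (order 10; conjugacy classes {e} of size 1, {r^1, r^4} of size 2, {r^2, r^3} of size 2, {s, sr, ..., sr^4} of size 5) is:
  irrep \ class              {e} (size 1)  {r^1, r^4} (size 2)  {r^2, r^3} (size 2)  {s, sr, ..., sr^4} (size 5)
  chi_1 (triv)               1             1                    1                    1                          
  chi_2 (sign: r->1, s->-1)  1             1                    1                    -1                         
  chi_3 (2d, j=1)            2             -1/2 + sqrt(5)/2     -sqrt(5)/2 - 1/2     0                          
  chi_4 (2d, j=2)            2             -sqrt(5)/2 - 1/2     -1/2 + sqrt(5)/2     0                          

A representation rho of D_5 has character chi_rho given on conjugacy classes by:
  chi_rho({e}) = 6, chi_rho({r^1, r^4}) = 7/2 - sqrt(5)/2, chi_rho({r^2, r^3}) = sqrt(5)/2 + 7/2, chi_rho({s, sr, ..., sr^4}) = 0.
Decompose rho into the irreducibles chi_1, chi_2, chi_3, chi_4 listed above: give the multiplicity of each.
Multiplicities: chi_1: 2, chi_2: 2, chi_3: 0, chi_4: 1.

Derivation: Use <chi_rho, chi> = (1/|G|) sum_C |C| * chi_rho(C) * conj(chi(C)) with |G| = 10 for each irreducible chi in the table:
  <chi_rho, chi_1> = (1/10)[1*(6)*conj(1) + 2*(7/2 - sqrt(5)/2)*conj(1) + 2*(sqrt(5)/2 + 7/2)*conj(1) + 5*(0)*conj(1)]
      = (1/10)[(6) + (7 - sqrt(5)) + (sqrt(5) + 7) + (0)] = 20/10 = 2
  <chi_rho, chi_2> = (1/10)[1*(6)*conj(1) + 2*(7/2 - sqrt(5)/2)*conj(1) + 2*(sqrt(5)/2 + 7/2)*conj(1) + 5*(0)*conj(-1)]
      = (1/10)[(6) + (7 - sqrt(5)) + (sqrt(5) + 7) + (0)] = 20/10 = 2
  <chi_rho, chi_3> = (1/10)[1*(6)*conj(2) + 2*(7/2 - sqrt(5)/2)*conj(-1/2 + sqrt(5)/2) + 2*(sqrt(5)/2 + 7/2)*conj(-sqrt(5)/2 - 1/2) + 5*(0)*conj(0)]
      = (1/10)[(12) + (-6 + 4*sqrt(5)) + (-4*sqrt(5) - 6) + (0)] = 0/10 = 0
  <chi_rho, chi_4> = (1/10)[1*(6)*conj(2) + 2*(7/2 - sqrt(5)/2)*conj(-sqrt(5)/2 - 1/2) + 2*(sqrt(5)/2 + 7/2)*conj(-1/2 + sqrt(5)/2) + 5*(0)*conj(0)]
      = (1/10)[(12) + (-3*sqrt(5) - 1) + (-1 + 3*sqrt(5)) + (0)] = 10/10 = 1
Dimension check: dim(rho) = sum (mult * dim) = 2*1 + 2*1 + 0*2 + 1*2 = 6 = chi_rho(e) = 6.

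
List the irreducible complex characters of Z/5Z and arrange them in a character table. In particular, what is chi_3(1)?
Character table of Z/5Z (irreps indexed chi_0,...,chi_4 with chi_k(m) = zeta_5^(k*m), zeta_5 = exp(2*pi*i/5)):
  irrep \ class  {0} (size 1)  {1} (size 1)    {2} (size 1)    {3} (size 1)    {4} (size 1)  
  chi_0          1             1               1               1               1             
  chi_1          1             exp(2*I*pi/5)   exp(4*I*pi/5)   exp(-4*I*pi/5)  exp(-2*I*pi/5)
  chi_2          1             exp(4*I*pi/5)   exp(-2*I*pi/5)  exp(2*I*pi/5)   exp(-4*I*pi/5)
  chi_3          1             exp(-4*I*pi/5)  exp(2*I*pi/5)   exp(-2*I*pi/5)  exp(4*I*pi/5) 
  chi_4          1             exp(-2*I*pi/5)  exp(-4*I*pi/5)  exp(4*I*pi/5)   exp(2*I*pi/5) 

Spot check: chi_3(1) = zeta_5^(3*1) = zeta_5^3 = exp(-4*I*pi/5).

Working: Z/5Z is abelian, so all 5 irreducible complex representations are 1-dimensional. They are given by chi_k(m) = zeta_5^(k*m) for k = 0,...,4. Row orthogonality: sum_m chi_k(m) conj(chi_l(m)) = 5 * [k = l].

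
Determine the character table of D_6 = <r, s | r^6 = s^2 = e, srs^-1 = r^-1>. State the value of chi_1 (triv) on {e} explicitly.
Conjugacy classes: {e} of size 1, {r^3} of size 1, {r^1, r^5} of size 2, {r^2, r^4} of size 2, {s, sr^2, ...} of size 3, {sr, sr^3, ...} of size 3.
Character table:
  irrep \ class              {e} (size 1)  {r^3} (size 1)  {r^1, r^5} (size 2)  {r^2, r^4} (size 2)  {s, sr^2, ...} (size 3)  {sr, sr^3, ...} (size 3)
  chi_1 (triv)               1             1               1                    1                    1                        1                       
  chi_2 (sign: r->1, s->-1)  1             1               1                    1                    -1                       -1                      
  chi_3 (r->-1, s->1)        1             -1              -1                   1                    1                        -1                      
  chi_4 (r->-1, s->-1)       1             -1              -1                   1                    -1                       1                       
  chi_5 (2d, j=1)            2             -2              1                    -1                   0                        0                       
  chi_6 (2d, j=2)            2             2               -1                   -1                   0                        0                       

Spot check: chi_1 (triv) on {e} = 1.

Argument: D_6 has order 2*6 = 12 with 6 conjugacy classes, hence 6 irreducibles. Sum of squared dims 1 + 1 + 1 + 1 + 4 + 4 = 12 = |G|. Linear characters come from the abelianisation; the 2-dimensional irreps have character r^k -> 2*cos(2*pi*j*k/6), reflections -> 0.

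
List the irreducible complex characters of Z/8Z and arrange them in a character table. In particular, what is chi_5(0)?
Character table of Z/8Z (irreps indexed chi_0,...,chi_7 with chi_k(m) = zeta_8^(k*m), zeta_8 = exp(2*pi*i/8)):
  irrep \ class  {0} (size 1)  {1} (size 1)    {2} (size 1)  {3} (size 1)    {4} (size 1)  {5} (size 1)    {6} (size 1)  {7} (size 1)  
  chi_0          1             1               1             1               1             1               1             1             
  chi_1          1             exp(I*pi/4)     I             exp(3*I*pi/4)   -1            exp(-3*I*pi/4)  -I            exp(-I*pi/4)  
  chi_2          1             I               -1            -I              1             I               -1            -I            
  chi_3          1             exp(3*I*pi/4)   -I            exp(I*pi/4)     -1            exp(-I*pi/4)    I             exp(-3*I*pi/4)
  chi_4          1             -1              1             -1              1             -1              1             -1            
  chi_5          1             exp(-3*I*pi/4)  I             exp(-I*pi/4)    -1            exp(I*pi/4)     -I            exp(3*I*pi/4) 
  chi_6          1             -I              -1            I               1             -I              -1            I             
  chi_7          1             exp(-I*pi/4)    -I            exp(-3*I*pi/4)  -1            exp(3*I*pi/4)   I             exp(I*pi/4)   

Spot check: chi_5(0) = zeta_8^(5*0) = zeta_8^0 = 1.

Reasoning: Z/8Z is abelian, so all 8 irreducible complex representations are 1-dimensional. They are given by chi_k(m) = zeta_8^(k*m) for k = 0,...,7. Row orthogonality: sum_m chi_k(m) conj(chi_l(m)) = 8 * [k = l].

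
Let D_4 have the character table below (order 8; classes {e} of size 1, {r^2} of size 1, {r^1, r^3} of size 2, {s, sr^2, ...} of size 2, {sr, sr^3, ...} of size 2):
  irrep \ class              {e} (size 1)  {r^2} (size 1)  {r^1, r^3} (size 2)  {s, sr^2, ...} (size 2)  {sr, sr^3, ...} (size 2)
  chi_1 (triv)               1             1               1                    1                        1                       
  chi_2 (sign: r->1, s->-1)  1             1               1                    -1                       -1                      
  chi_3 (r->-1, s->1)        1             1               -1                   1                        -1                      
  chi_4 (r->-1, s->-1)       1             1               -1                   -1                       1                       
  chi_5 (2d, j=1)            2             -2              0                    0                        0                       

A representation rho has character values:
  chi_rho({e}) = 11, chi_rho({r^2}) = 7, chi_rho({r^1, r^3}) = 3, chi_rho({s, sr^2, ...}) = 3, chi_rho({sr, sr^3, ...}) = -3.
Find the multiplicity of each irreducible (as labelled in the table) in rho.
Multiplicities: chi_1: 3, chi_2: 3, chi_3: 3, chi_4: 0, chi_5: 1.

Argument: Use <chi_rho, chi> = (1/|G|) sum_C |C| * chi_rho(C) * conj(chi(C)) with |G| = 8 for each irreducible chi in the table:
  <chi_rho, chi_1> = (1/8)[1*(11)*conj(1) + 1*(7)*conj(1) + 2*(3)*conj(1) + 2*(3)*conj(1) + 2*(-3)*conj(1)]
      = (1/8)[(11) + (7) + (6) + (6) + (-6)] = 24/8 = 3
  <chi_rho, chi_2> = (1/8)[1*(11)*conj(1) + 1*(7)*conj(1) + 2*(3)*conj(1) + 2*(3)*conj(-1) + 2*(-3)*conj(-1)]
      = (1/8)[(11) + (7) + (6) + (-6) + (6)] = 24/8 = 3
  <chi_rho, chi_3> = (1/8)[1*(11)*conj(1) + 1*(7)*conj(1) + 2*(3)*conj(-1) + 2*(3)*conj(1) + 2*(-3)*conj(-1)]
      = (1/8)[(11) + (7) + (-6) + (6) + (6)] = 24/8 = 3
  <chi_rho, chi_4> = (1/8)[1*(11)*conj(1) + 1*(7)*conj(1) + 2*(3)*conj(-1) + 2*(3)*conj(-1) + 2*(-3)*conj(1)]
      = (1/8)[(11) + (7) + (-6) + (-6) + (-6)] = 0/8 = 0
  <chi_rho, chi_5> = (1/8)[1*(11)*conj(2) + 1*(7)*conj(-2) + 2*(3)*conj(0) + 2*(3)*conj(0) + 2*(-3)*conj(0)]
      = (1/8)[(22) + (-14) + (0) + (0) + (0)] = 8/8 = 1
Dimension check: dim(rho) = sum (mult * dim) = 3*1 + 3*1 + 3*1 + 0*1 + 1*2 = 11 = chi_rho(e) = 11.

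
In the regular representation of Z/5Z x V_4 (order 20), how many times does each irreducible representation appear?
Each irreducible V_i of dimension d_i appears with multiplicity d_i, i.e. rho_reg = (direct sum over all irreducibles V_i) d_i V_i. The irreducible dimensions for Z/5Z x V_4 are 1, 1, 1, 1, 1, 1, 1, 1, 1, 1, 1, 1, 1, 1, 1, 1, 1, 1, 1, 1: 20 irreducibles of dimension 1, each with multiplicity 1. Total dimension 20*1*1 = 20 = |G|.

Derivation: General theorem: in the regular representation of a finite group G, each irreducible appears with multiplicity equal to its dimension. Check: dim(rho_reg) = sum d_i^2 = 1 + 1 + 1 + 1 + 1 + 1 + 1 + 1 + 1 + 1 + 1 + 1 + 1 + 1 + 1 + 1 + 1 + 1 + 1 + 1 = 20 = |G|.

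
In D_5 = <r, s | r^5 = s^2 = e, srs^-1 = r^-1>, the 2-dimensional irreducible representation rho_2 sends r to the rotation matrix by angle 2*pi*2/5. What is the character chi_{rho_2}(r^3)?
chi_{rho_2}(r^3) = 2*cos(2*pi*2*3/5) = -1/2 + sqrt(5)/2

Solution. rho_2(r^3) is rotation by angle 2*pi*2*3/5, whose trace is 2*cos(2*pi*2*3/5) = -1/2 + sqrt(5)/2.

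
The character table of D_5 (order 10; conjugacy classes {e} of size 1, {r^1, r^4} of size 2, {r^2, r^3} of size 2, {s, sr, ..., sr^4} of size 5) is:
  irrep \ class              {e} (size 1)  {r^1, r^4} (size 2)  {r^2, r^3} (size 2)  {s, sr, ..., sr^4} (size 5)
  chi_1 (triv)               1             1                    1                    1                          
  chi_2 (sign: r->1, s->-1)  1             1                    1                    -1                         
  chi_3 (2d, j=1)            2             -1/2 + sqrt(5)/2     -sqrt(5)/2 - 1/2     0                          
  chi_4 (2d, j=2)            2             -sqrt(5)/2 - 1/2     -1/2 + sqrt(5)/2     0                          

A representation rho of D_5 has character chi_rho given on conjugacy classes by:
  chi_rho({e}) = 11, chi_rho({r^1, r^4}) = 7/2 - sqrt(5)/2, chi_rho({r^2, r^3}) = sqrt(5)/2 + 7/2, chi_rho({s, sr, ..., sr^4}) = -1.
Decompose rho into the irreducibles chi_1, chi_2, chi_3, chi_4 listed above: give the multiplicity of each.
Multiplicities: chi_1: 2, chi_2: 3, chi_3: 1, chi_4: 2.

Use <chi_rho, chi> = (1/|G|) sum_C |C| * chi_rho(C) * conj(chi(C)) with |G| = 10 for each irreducible chi in the table:
  <chi_rho, chi_1> = (1/10)[1*(11)*conj(1) + 2*(7/2 - sqrt(5)/2)*conj(1) + 2*(sqrt(5)/2 + 7/2)*conj(1) + 5*(-1)*conj(1)]
      = (1/10)[(11) + (7 - sqrt(5)) + (sqrt(5) + 7) + (-5)] = 20/10 = 2
  <chi_rho, chi_2> = (1/10)[1*(11)*conj(1) + 2*(7/2 - sqrt(5)/2)*conj(1) + 2*(sqrt(5)/2 + 7/2)*conj(1) + 5*(-1)*conj(-1)]
      = (1/10)[(11) + (7 - sqrt(5)) + (sqrt(5) + 7) + (5)] = 30/10 = 3
  <chi_rho, chi_3> = (1/10)[1*(11)*conj(2) + 2*(7/2 - sqrt(5)/2)*conj(-1/2 + sqrt(5)/2) + 2*(sqrt(5)/2 + 7/2)*conj(-sqrt(5)/2 - 1/2) + 5*(-1)*conj(0)]
      = (1/10)[(22) + (-6 + 4*sqrt(5)) + (-4*sqrt(5) - 6) + (0)] = 10/10 = 1
  <chi_rho, chi_4> = (1/10)[1*(11)*conj(2) + 2*(7/2 - sqrt(5)/2)*conj(-sqrt(5)/2 - 1/2) + 2*(sqrt(5)/2 + 7/2)*conj(-1/2 + sqrt(5)/2) + 5*(-1)*conj(0)]
      = (1/10)[(22) + (-3*sqrt(5) - 1) + (-1 + 3*sqrt(5)) + (0)] = 20/10 = 2
Dimension check: dim(rho) = sum (mult * dim) = 2*1 + 3*1 + 1*2 + 2*2 = 11 = chi_rho(e) = 11.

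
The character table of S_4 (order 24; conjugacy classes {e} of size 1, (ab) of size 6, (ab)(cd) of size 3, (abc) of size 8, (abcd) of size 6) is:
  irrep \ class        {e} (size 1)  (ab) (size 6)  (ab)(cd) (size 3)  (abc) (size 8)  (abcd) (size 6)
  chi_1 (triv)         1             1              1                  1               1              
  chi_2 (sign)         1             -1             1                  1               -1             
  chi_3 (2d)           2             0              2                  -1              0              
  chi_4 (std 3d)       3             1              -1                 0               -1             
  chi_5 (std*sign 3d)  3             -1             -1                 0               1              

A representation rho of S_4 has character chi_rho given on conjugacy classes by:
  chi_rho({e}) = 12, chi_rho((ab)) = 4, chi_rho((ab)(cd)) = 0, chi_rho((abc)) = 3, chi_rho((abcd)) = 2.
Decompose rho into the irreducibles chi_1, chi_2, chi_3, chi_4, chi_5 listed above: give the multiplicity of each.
Multiplicities: chi_1: 3, chi_2: 0, chi_3: 0, chi_4: 2, chi_5: 1.

Reasoning: Use <chi_rho, chi> = (1/|G|) sum_C |C| * chi_rho(C) * conj(chi(C)) with |G| = 24 for each irreducible chi in the table:
  <chi_rho, chi_1> = (1/24)[1*(12)*conj(1) + 6*(4)*conj(1) + 3*(0)*conj(1) + 8*(3)*conj(1) + 6*(2)*conj(1)]
      = (1/24)[(12) + (24) + (0) + (24) + (12)] = 72/24 = 3
  <chi_rho, chi_2> = (1/24)[1*(12)*conj(1) + 6*(4)*conj(-1) + 3*(0)*conj(1) + 8*(3)*conj(1) + 6*(2)*conj(-1)]
      = (1/24)[(12) + (-24) + (0) + (24) + (-12)] = 0/24 = 0
  <chi_rho, chi_3> = (1/24)[1*(12)*conj(2) + 6*(4)*conj(0) + 3*(0)*conj(2) + 8*(3)*conj(-1) + 6*(2)*conj(0)]
      = (1/24)[(24) + (0) + (0) + (-24) + (0)] = 0/24 = 0
  <chi_rho, chi_4> = (1/24)[1*(12)*conj(3) + 6*(4)*conj(1) + 3*(0)*conj(-1) + 8*(3)*conj(0) + 6*(2)*conj(-1)]
      = (1/24)[(36) + (24) + (0) + (0) + (-12)] = 48/24 = 2
  <chi_rho, chi_5> = (1/24)[1*(12)*conj(3) + 6*(4)*conj(-1) + 3*(0)*conj(-1) + 8*(3)*conj(0) + 6*(2)*conj(1)]
      = (1/24)[(36) + (-24) + (0) + (0) + (12)] = 24/24 = 1
Dimension check: dim(rho) = sum (mult * dim) = 3*1 + 0*1 + 0*2 + 2*3 + 1*3 = 12 = chi_rho(e) = 12.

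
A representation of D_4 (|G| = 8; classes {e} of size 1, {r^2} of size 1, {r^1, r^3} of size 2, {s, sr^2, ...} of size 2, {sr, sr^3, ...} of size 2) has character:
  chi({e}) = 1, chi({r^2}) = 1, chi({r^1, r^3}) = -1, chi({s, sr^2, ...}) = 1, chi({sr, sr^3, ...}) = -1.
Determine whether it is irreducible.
Irreducible: <chi, chi> = 1.

Derivation: <chi, chi> = (1/|G|) sum_C |C| * |chi(C)|^2 = (1/8)[1*|1|^2 + 1*|1|^2 + 2*|-1|^2 + 2*|1|^2 + 2*|-1|^2]
  = (1/8)[(1) + (1) + (2) + (2) + (2)] = 8/8 = 1.
A character is irreducible iff <chi, chi> = 1, so this representation is irreducible.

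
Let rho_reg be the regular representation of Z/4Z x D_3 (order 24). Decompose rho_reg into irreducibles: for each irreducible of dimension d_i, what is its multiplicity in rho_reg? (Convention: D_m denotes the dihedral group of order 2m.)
Each irreducible V_i of dimension d_i appears with multiplicity d_i, i.e. rho_reg = (direct sum over all irreducibles V_i) d_i V_i. The irreducible dimensions for Z/4Z x D_3 are 1, 1, 1, 1, 1, 1, 1, 1, 2, 2, 2, 2: 8 irreducibles of dimension 1, each with multiplicity 1; 4 irreducibles of dimension 2, each with multiplicity 2. Total dimension 8*1*1 + 4*2*2 = 24 = |G|.

Solution. General theorem: in the regular representation of a finite group G, each irreducible appears with multiplicity equal to its dimension. Check: dim(rho_reg) = sum d_i^2 = 1 + 1 + 1 + 1 + 1 + 1 + 1 + 1 + 4 + 4 + 4 + 4 = 24 = |G|.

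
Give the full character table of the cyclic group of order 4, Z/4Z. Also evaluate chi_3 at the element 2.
Character table of Z/4Z (irreps indexed chi_0,...,chi_3 with chi_k(m) = zeta_4^(k*m), zeta_4 = exp(2*pi*i/4)):
  irrep \ class  {0} (size 1)  {1} (size 1)  {2} (size 1)  {3} (size 1)
  chi_0          1             1             1             1           
  chi_1          1             I             -1            -I          
  chi_2          1             -1            1             -1          
  chi_3          1             -I            -1            I           

Spot check: chi_3(2) = zeta_4^(3*2) = zeta_4^6 = -1.

Argument: Z/4Z is abelian, so all 4 irreducible complex representations are 1-dimensional. They are given by chi_k(m) = zeta_4^(k*m) for k = 0,...,3. Row orthogonality: sum_m chi_k(m) conj(chi_l(m)) = 4 * [k = l].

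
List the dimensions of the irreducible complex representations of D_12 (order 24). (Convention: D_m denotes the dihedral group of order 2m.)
Dimensions: 1, 1, 1, 1, 2, 2, 2, 2, 2

Why: There are 9 irreducibles (= number of conjugacy classes). Their dimensions d_i satisfy sum d_i^2 = |G| = 24: 1 + 1 + 1 + 1 + 4 + 4 + 4 + 4 + 4 = 24.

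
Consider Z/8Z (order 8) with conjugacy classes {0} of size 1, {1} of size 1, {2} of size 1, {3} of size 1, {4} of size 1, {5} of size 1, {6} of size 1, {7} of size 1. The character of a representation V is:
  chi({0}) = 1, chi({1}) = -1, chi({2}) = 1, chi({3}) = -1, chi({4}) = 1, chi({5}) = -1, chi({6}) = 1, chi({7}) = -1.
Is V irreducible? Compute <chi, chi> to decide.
Irreducible: <chi, chi> = 1.

Proof sketch: <chi, chi> = (1/|G|) sum_C |C| * |chi(C)|^2 = (1/8)[1*|1|^2 + 1*|-1|^2 + 1*|1|^2 + 1*|-1|^2 + 1*|1|^2 + 1*|-1|^2 + 1*|1|^2 + 1*|-1|^2]
  = (1/8)[(1) + (1) + (1) + (1) + (1) + (1) + (1) + (1)] = 8/8 = 1.
(Exp terms are combined using exp(i*s)*conj(exp(i*t)) = exp(i*(s-t)), and sums of them are collapsed using the identity that for every m > 1 the m distinct m-th roots of unity sum to 0, e.g. 1 + exp(2*I*pi/3) + exp(-2*I*pi/3) = 0.)
A character is irreducible iff <chi, chi> = 1, so this representation is irreducible.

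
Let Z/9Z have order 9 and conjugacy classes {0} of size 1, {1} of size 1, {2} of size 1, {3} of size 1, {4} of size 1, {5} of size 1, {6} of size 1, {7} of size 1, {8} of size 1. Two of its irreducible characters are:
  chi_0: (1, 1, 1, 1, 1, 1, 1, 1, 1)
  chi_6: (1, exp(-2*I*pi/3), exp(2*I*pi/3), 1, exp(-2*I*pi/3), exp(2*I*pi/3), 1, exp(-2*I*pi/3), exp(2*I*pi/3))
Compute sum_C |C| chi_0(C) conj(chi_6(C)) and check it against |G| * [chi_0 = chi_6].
Sum = 0; so <chi_0, chi_6> = 0 (distinct irreducibles are orthogonal).

Details: Compute term by term over conjugacy classes (|C| * chi_0(C) * conj(chi_6(C))):
  1*(1)*conj(1) + 1*(1)*conj(exp(-2*I*pi/3)) + 1*(1)*conj(exp(2*I*pi/3)) + 1*(1)*conj(1) + 1*(1)*conj(exp(-2*I*pi/3)) + 1*(1)*conj(exp(2*I*pi/3)) + 1*(1)*conj(1) + 1*(1)*conj(exp(-2*I*pi/3)) + 1*(1)*conj(exp(2*I*pi/3))
  = (1) + (exp(2*I*pi/3)) + (exp(-2*I*pi/3)) + (1) + (exp(2*I*pi/3)) + (exp(-2*I*pi/3)) + (1) + (exp(2*I*pi/3)) + (exp(-2*I*pi/3))
  = 0.
(Exp terms are combined using exp(i*s)*conj(exp(i*t)) = exp(i*(s-t)), and sums of them are collapsed using the identity that for every m > 1 the m distinct m-th roots of unity sum to 0, e.g. 1 + exp(2*I*pi/3) + exp(-2*I*pi/3) = 0.)
Dividing by |G| = 9 gives 0/9 = 0, matching the row-orthogonality relation <chi_0, chi_6> = [chi_0 = chi_6].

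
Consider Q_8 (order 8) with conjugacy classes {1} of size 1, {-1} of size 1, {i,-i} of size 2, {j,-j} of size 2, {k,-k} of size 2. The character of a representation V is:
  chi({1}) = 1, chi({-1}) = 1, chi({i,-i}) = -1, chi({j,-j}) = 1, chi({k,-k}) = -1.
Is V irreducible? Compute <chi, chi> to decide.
Irreducible: <chi, chi> = 1.

Justification: <chi, chi> = (1/|G|) sum_C |C| * |chi(C)|^2 = (1/8)[1*|1|^2 + 1*|1|^2 + 2*|-1|^2 + 2*|1|^2 + 2*|-1|^2]
  = (1/8)[(1) + (1) + (2) + (2) + (2)] = 8/8 = 1.
A character is irreducible iff <chi, chi> = 1, so this representation is irreducible.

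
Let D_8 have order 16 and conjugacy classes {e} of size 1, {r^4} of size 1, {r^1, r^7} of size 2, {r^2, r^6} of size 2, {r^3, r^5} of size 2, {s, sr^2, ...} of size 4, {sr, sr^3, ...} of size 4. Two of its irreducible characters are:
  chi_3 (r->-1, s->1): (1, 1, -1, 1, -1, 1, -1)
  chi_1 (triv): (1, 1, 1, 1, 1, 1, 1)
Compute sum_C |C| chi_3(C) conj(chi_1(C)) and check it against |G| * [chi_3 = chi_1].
Sum = 0; so <chi_3, chi_1> = 0 (distinct irreducibles are orthogonal).

Derivation: Compute term by term over conjugacy classes (|C| * chi_3(C) * conj(chi_1(C))):
  1*(1)*conj(1) + 1*(1)*conj(1) + 2*(-1)*conj(1) + 2*(1)*conj(1) + 2*(-1)*conj(1) + 4*(1)*conj(1) + 4*(-1)*conj(1)
  = (1) + (1) + (-2) + (2) + (-2) + (4) + (-4)
  = 0.
Dividing by |G| = 16 gives 0/16 = 0, matching the row-orthogonality relation <chi_3, chi_1> = [chi_3 = chi_1].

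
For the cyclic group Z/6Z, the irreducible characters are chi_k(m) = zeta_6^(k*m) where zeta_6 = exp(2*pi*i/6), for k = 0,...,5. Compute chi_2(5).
chi_2(5) = zeta_6^10 = exp(-2*I*pi/3)

Solution. chi_2(5) = zeta_6^(2*5) = zeta_6^10. Since zeta_6^6 = 1, this equals zeta_6^4 = exp(2*pi*i*4/6) = exp(-2*I*pi/3).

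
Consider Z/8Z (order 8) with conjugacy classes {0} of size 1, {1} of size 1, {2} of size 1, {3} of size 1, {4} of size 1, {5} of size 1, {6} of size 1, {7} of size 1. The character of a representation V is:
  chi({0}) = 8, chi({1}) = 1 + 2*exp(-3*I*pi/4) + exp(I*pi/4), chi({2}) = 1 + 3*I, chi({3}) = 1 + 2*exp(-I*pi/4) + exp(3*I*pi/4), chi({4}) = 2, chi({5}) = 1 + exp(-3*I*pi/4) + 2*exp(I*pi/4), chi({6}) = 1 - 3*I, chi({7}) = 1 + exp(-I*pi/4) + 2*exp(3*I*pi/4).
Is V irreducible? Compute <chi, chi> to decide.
Not irreducible (reducible): <chi, chi> = 12 > 1.

Details: <chi, chi> = (1/|G|) sum_C |C| * |chi(C)|^2 = (1/8)[1*|8|^2 + 1*|1 + 2*exp(-3*I*pi/4) + exp(I*pi/4)|^2 + 1*|1 + 3*I|^2 + 1*|1 + 2*exp(-I*pi/4) + exp(3*I*pi/4)|^2 + 1*|2|^2 + 1*|1 + exp(-3*I*pi/4) + 2*exp(I*pi/4)|^2 + 1*|1 - 3*I|^2 + 1*|1 + exp(-I*pi/4) + 2*exp(3*I*pi/4)|^2]
  = (1/8)[(64) + (2 + 2*exp(-3*I*pi/4) + exp(-I*pi/4) + exp(I*pi/4) + 2*exp(3*I*pi/4)) + (10) + (2 + 2*exp(-I*pi/4) + exp(-3*I*pi/4) + exp(3*I*pi/4) + 2*exp(I*pi/4)) + (4) + (2 + 2*exp(-I*pi/4) + exp(-3*I*pi/4) + exp(3*I*pi/4) + 2*exp(I*pi/4)) + (10) + (2 + 2*exp(-3*I*pi/4) + exp(-I*pi/4) + exp(I*pi/4) + 2*exp(3*I*pi/4))] = 96/8 = 12.
(Exp terms are combined using exp(i*s)*conj(exp(i*t)) = exp(i*(s-t)), and sums of them are collapsed using the identity that for every m > 1 the m distinct m-th roots of unity sum to 0, e.g. 1 + exp(2*I*pi/3) + exp(-2*I*pi/3) = 0.)
A character is irreducible iff <chi, chi> = 1, so this representation is reducible.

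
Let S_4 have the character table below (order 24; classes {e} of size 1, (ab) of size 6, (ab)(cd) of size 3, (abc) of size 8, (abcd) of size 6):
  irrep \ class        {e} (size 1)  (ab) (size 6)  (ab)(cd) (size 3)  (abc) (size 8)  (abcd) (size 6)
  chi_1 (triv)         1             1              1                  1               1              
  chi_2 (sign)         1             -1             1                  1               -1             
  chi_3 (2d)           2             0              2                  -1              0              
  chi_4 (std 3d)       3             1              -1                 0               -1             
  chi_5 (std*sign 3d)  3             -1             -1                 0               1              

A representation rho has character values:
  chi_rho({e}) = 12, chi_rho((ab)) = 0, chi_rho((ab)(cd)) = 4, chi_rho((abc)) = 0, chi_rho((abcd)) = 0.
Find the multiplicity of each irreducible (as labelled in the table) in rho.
Multiplicities: chi_1: 1, chi_2: 1, chi_3: 2, chi_4: 1, chi_5: 1.

Justification: Use <chi_rho, chi> = (1/|G|) sum_C |C| * chi_rho(C) * conj(chi(C)) with |G| = 24 for each irreducible chi in the table:
  <chi_rho, chi_1> = (1/24)[1*(12)*conj(1) + 6*(0)*conj(1) + 3*(4)*conj(1) + 8*(0)*conj(1) + 6*(0)*conj(1)]
      = (1/24)[(12) + (0) + (12) + (0) + (0)] = 24/24 = 1
  <chi_rho, chi_2> = (1/24)[1*(12)*conj(1) + 6*(0)*conj(-1) + 3*(4)*conj(1) + 8*(0)*conj(1) + 6*(0)*conj(-1)]
      = (1/24)[(12) + (0) + (12) + (0) + (0)] = 24/24 = 1
  <chi_rho, chi_3> = (1/24)[1*(12)*conj(2) + 6*(0)*conj(0) + 3*(4)*conj(2) + 8*(0)*conj(-1) + 6*(0)*conj(0)]
      = (1/24)[(24) + (0) + (24) + (0) + (0)] = 48/24 = 2
  <chi_rho, chi_4> = (1/24)[1*(12)*conj(3) + 6*(0)*conj(1) + 3*(4)*conj(-1) + 8*(0)*conj(0) + 6*(0)*conj(-1)]
      = (1/24)[(36) + (0) + (-12) + (0) + (0)] = 24/24 = 1
  <chi_rho, chi_5> = (1/24)[1*(12)*conj(3) + 6*(0)*conj(-1) + 3*(4)*conj(-1) + 8*(0)*conj(0) + 6*(0)*conj(1)]
      = (1/24)[(36) + (0) + (-12) + (0) + (0)] = 24/24 = 1
Dimension check: dim(rho) = sum (mult * dim) = 1*1 + 1*1 + 2*2 + 1*3 + 1*3 = 12 = chi_rho(e) = 12.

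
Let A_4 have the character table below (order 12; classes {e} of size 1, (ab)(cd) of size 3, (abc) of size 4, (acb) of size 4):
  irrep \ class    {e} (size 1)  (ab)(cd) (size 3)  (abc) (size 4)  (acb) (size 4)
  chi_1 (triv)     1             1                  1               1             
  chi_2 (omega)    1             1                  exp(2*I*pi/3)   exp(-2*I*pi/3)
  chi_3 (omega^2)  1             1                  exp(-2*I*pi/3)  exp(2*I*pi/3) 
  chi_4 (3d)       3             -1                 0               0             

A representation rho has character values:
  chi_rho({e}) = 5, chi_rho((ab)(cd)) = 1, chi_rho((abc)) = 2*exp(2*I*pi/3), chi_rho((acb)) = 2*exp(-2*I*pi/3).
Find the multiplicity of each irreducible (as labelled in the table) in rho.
Multiplicities: chi_1: 0, chi_2: 2, chi_3: 0, chi_4: 1.

Proof sketch: Use <chi_rho, chi> = (1/|G|) sum_C |C| * chi_rho(C) * conj(chi(C)) with |G| = 12 for each irreducible chi in the table:
  <chi_rho, chi_1> = (1/12)[1*(5)*conj(1) + 3*(1)*conj(1) + 4*(2*exp(2*I*pi/3))*conj(1) + 4*(2*exp(-2*I*pi/3))*conj(1)]
      = (1/12)[(5) + (3) + (8*exp(2*I*pi/3)) + (8*exp(-2*I*pi/3))] = 0/12 = 0
  <chi_rho, chi_2> = (1/12)[1*(5)*conj(1) + 3*(1)*conj(1) + 4*(2*exp(2*I*pi/3))*conj(exp(2*I*pi/3)) + 4*(2*exp(-2*I*pi/3))*conj(exp(-2*I*pi/3))]
      = (1/12)[(5) + (3) + (8) + (8)] = 24/12 = 2
  <chi_rho, chi_3> = (1/12)[1*(5)*conj(1) + 3*(1)*conj(1) + 4*(2*exp(2*I*pi/3))*conj(exp(-2*I*pi/3)) + 4*(2*exp(-2*I*pi/3))*conj(exp(2*I*pi/3))]
      = (1/12)[(5) + (3) + (8*exp(-2*I*pi/3)) + (8*exp(2*I*pi/3))] = 0/12 = 0
  <chi_rho, chi_4> = (1/12)[1*(5)*conj(3) + 3*(1)*conj(-1) + 4*(2*exp(2*I*pi/3))*conj(0) + 4*(2*exp(-2*I*pi/3))*conj(0)]
      = (1/12)[(15) + (-3) + (0) + (0)] = 12/12 = 1
(Exp terms are combined using exp(i*s)*conj(exp(i*t)) = exp(i*(s-t)), and sums of them are collapsed using the identity that for every m > 1 the m distinct m-th roots of unity sum to 0, e.g. 1 + exp(2*I*pi/3) + exp(-2*I*pi/3) = 0.)
Dimension check: dim(rho) = sum (mult * dim) = 0*1 + 2*1 + 0*1 + 1*3 = 5 = chi_rho(e) = 5.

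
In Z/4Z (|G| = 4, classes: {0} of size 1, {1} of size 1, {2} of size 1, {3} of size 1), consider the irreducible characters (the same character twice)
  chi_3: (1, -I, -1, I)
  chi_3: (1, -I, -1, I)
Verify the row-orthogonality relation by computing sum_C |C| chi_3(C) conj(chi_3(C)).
Sum = 4 = |G| = 4; so <chi_3, chi_3> = 1 (norm-1 confirms irreducibility).

Justification: Compute term by term over conjugacy classes (|C| * chi_3(C) * conj(chi_3(C))):
  1*(1)*conj(1) + 1*(-I)*conj(-I) + 1*(-1)*conj(-1) + 1*(I)*conj(I)
  = (1) + (1) + (1) + (1)
  = 4.
(Exp terms are combined using exp(i*s)*conj(exp(i*t)) = exp(i*(s-t)), and sums of them are collapsed using the identity that for every m > 1 the m distinct m-th roots of unity sum to 0, e.g. 1 + exp(2*I*pi/3) + exp(-2*I*pi/3) = 0.)
Dividing by |G| = 4 gives 4/4 = 1, matching the row-orthogonality relation <chi_3, chi_3> = [chi_3 = chi_3].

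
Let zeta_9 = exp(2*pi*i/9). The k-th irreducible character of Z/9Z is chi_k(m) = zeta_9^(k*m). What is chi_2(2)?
chi_2(2) = zeta_9^4 = exp(8*I*pi/9)

Explanation: chi_2(2) = zeta_9^(2*2) = zeta_9^4. Since zeta_9^9 = 1, this equals zeta_9^4 = exp(2*pi*i*4/9) = exp(8*I*pi/9).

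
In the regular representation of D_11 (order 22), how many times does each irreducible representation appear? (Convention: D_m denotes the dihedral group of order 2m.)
Each irreducible V_i of dimension d_i appears with multiplicity d_i, i.e. rho_reg = (direct sum over all irreducibles V_i) d_i V_i. The irreducible dimensions for D_11 are 1, 1, 2, 2, 2, 2, 2: 2 irreducibles of dimension 1, each with multiplicity 1; 5 irreducibles of dimension 2, each with multiplicity 2. Total dimension 2*1*1 + 5*2*2 = 22 = |G|.

Solution. General theorem: in the regular representation of a finite group G, each irreducible appears with multiplicity equal to its dimension. Check: dim(rho_reg) = sum d_i^2 = 1 + 1 + 4 + 4 + 4 + 4 + 4 = 22 = |G|.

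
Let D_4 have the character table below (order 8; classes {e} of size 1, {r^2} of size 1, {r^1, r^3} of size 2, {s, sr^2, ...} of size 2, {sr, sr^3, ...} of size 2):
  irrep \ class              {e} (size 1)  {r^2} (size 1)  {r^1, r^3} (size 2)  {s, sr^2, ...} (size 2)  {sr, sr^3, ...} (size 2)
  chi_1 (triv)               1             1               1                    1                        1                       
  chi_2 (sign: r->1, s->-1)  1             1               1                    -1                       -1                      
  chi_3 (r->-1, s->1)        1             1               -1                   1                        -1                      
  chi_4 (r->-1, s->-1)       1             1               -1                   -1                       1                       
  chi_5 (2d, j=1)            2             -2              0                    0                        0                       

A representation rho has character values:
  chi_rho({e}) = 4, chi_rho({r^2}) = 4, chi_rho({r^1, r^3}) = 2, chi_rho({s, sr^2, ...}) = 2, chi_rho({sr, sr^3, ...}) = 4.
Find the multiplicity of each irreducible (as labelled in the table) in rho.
Multiplicities: chi_1: 3, chi_2: 0, chi_3: 0, chi_4: 1, chi_5: 0.

Use <chi_rho, chi> = (1/|G|) sum_C |C| * chi_rho(C) * conj(chi(C)) with |G| = 8 for each irreducible chi in the table:
  <chi_rho, chi_1> = (1/8)[1*(4)*conj(1) + 1*(4)*conj(1) + 2*(2)*conj(1) + 2*(2)*conj(1) + 2*(4)*conj(1)]
      = (1/8)[(4) + (4) + (4) + (4) + (8)] = 24/8 = 3
  <chi_rho, chi_2> = (1/8)[1*(4)*conj(1) + 1*(4)*conj(1) + 2*(2)*conj(1) + 2*(2)*conj(-1) + 2*(4)*conj(-1)]
      = (1/8)[(4) + (4) + (4) + (-4) + (-8)] = 0/8 = 0
  <chi_rho, chi_3> = (1/8)[1*(4)*conj(1) + 1*(4)*conj(1) + 2*(2)*conj(-1) + 2*(2)*conj(1) + 2*(4)*conj(-1)]
      = (1/8)[(4) + (4) + (-4) + (4) + (-8)] = 0/8 = 0
  <chi_rho, chi_4> = (1/8)[1*(4)*conj(1) + 1*(4)*conj(1) + 2*(2)*conj(-1) + 2*(2)*conj(-1) + 2*(4)*conj(1)]
      = (1/8)[(4) + (4) + (-4) + (-4) + (8)] = 8/8 = 1
  <chi_rho, chi_5> = (1/8)[1*(4)*conj(2) + 1*(4)*conj(-2) + 2*(2)*conj(0) + 2*(2)*conj(0) + 2*(4)*conj(0)]
      = (1/8)[(8) + (-8) + (0) + (0) + (0)] = 0/8 = 0
Dimension check: dim(rho) = sum (mult * dim) = 3*1 + 0*1 + 0*1 + 1*1 + 0*2 = 4 = chi_rho(e) = 4.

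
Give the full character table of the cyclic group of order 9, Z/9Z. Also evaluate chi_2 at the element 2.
Character table of Z/9Z (irreps indexed chi_0,...,chi_8 with chi_k(m) = zeta_9^(k*m), zeta_9 = exp(2*pi*i/9)):
  irrep \ class  {0} (size 1)  {1} (size 1)    {2} (size 1)    {3} (size 1)    {4} (size 1)    {5} (size 1)    {6} (size 1)    {7} (size 1)    {8} (size 1)  
  chi_0          1             1               1               1               1               1               1               1               1             
  chi_1          1             exp(2*I*pi/9)   exp(4*I*pi/9)   exp(2*I*pi/3)   exp(8*I*pi/9)   exp(-8*I*pi/9)  exp(-2*I*pi/3)  exp(-4*I*pi/9)  exp(-2*I*pi/9)
  chi_2          1             exp(4*I*pi/9)   exp(8*I*pi/9)   exp(-2*I*pi/3)  exp(-2*I*pi/9)  exp(2*I*pi/9)   exp(2*I*pi/3)   exp(-8*I*pi/9)  exp(-4*I*pi/9)
  chi_3          1             exp(2*I*pi/3)   exp(-2*I*pi/3)  1               exp(2*I*pi/3)   exp(-2*I*pi/3)  1               exp(2*I*pi/3)   exp(-2*I*pi/3)
  chi_4          1             exp(8*I*pi/9)   exp(-2*I*pi/9)  exp(2*I*pi/3)   exp(-4*I*pi/9)  exp(4*I*pi/9)   exp(-2*I*pi/3)  exp(2*I*pi/9)   exp(-8*I*pi/9)
  chi_5          1             exp(-8*I*pi/9)  exp(2*I*pi/9)   exp(-2*I*pi/3)  exp(4*I*pi/9)   exp(-4*I*pi/9)  exp(2*I*pi/3)   exp(-2*I*pi/9)  exp(8*I*pi/9) 
  chi_6          1             exp(-2*I*pi/3)  exp(2*I*pi/3)   1               exp(-2*I*pi/3)  exp(2*I*pi/3)   1               exp(-2*I*pi/3)  exp(2*I*pi/3) 
  chi_7          1             exp(-4*I*pi/9)  exp(-8*I*pi/9)  exp(2*I*pi/3)   exp(2*I*pi/9)   exp(-2*I*pi/9)  exp(-2*I*pi/3)  exp(8*I*pi/9)   exp(4*I*pi/9) 
  chi_8          1             exp(-2*I*pi/9)  exp(-4*I*pi/9)  exp(-2*I*pi/3)  exp(-8*I*pi/9)  exp(8*I*pi/9)   exp(2*I*pi/3)   exp(4*I*pi/9)   exp(2*I*pi/9) 

Spot check: chi_2(2) = zeta_9^(2*2) = zeta_9^4 = exp(8*I*pi/9).

Why: Z/9Z is abelian, so all 9 irreducible complex representations are 1-dimensional. They are given by chi_k(m) = zeta_9^(k*m) for k = 0,...,8. Row orthogonality: sum_m chi_k(m) conj(chi_l(m)) = 9 * [k = l].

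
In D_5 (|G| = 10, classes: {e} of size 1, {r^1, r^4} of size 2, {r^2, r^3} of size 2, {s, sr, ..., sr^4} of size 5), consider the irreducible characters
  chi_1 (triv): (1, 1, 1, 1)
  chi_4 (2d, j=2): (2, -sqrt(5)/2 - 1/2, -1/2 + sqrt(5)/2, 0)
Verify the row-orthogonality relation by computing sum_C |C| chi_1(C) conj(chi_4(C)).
Sum = 0; so <chi_1, chi_4> = 0 (distinct irreducibles are orthogonal).

Argument: Compute term by term over conjugacy classes (|C| * chi_1(C) * conj(chi_4(C))):
  1*(1)*conj(2) + 2*(1)*conj(-sqrt(5)/2 - 1/2) + 2*(1)*conj(-1/2 + sqrt(5)/2) + 5*(1)*conj(0)
  = (2) + (-sqrt(5) - 1) + (-1 + sqrt(5)) + (0)
  = 0.
Dividing by |G| = 10 gives 0/10 = 0, matching the row-orthogonality relation <chi_1, chi_4> = [chi_1 = chi_4].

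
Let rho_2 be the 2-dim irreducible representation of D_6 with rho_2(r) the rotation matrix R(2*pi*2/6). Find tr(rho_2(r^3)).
chi_{rho_2}(r^3) = 2*cos(2*pi*2*3/6) = 2

Working: rho_2(r^3) is rotation by angle 2*pi*2*3/6, whose trace is 2*cos(2*pi*2*3/6) = 2.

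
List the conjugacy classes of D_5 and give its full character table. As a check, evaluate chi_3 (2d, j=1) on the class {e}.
Conjugacy classes: {e} of size 1, {r^1, r^4} of size 2, {r^2, r^3} of size 2, {s, sr, ..., sr^4} of size 5.
Character table:
  irrep \ class              {e} (size 1)  {r^1, r^4} (size 2)  {r^2, r^3} (size 2)  {s, sr, ..., sr^4} (size 5)
  chi_1 (triv)               1             1                    1                    1                          
  chi_2 (sign: r->1, s->-1)  1             1                    1                    -1                         
  chi_3 (2d, j=1)            2             -1/2 + sqrt(5)/2     -sqrt(5)/2 - 1/2     0                          
  chi_4 (2d, j=2)            2             -sqrt(5)/2 - 1/2     -1/2 + sqrt(5)/2     0                          

Spot check: chi_3 (2d, j=1) on {e} = 2.

Details: D_5 has order 2*5 = 10 with 4 conjugacy classes, hence 4 irreducibles. Sum of squared dims 1 + 1 + 4 + 4 = 10 = |G|. Linear characters come from the abelianisation; the 2-dimensional irreps have character r^k -> 2*cos(2*pi*j*k/5), reflections -> 0.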